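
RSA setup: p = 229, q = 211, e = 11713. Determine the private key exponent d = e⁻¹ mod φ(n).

φ(n) = (p−1)(q−1) = 228·210 = 47880.
Need d with 11713·d ≡ 1 (mod 47880). Apply the extended Euclidean algorithm:
47880 = 4·11713 + 1028
11713 = 11·1028 + 405
1028 = 2·405 + 218
405 = 1·218 + 187
218 = 1·187 + 31
187 = 6·31 + 1
31 = 31·1 + 0
Back-substitute:
1 = 187 − 6·31
1 = −6·218 + 7·187
1 = 7·405 − 13·218
1 = −13·1028 + 33·405
1 = 33·11713 − 376·1028
1 = −376·47880 + 1537·11713
So 11713·1537 ≡ 1 (mod 47880), hence d = 1537.

1537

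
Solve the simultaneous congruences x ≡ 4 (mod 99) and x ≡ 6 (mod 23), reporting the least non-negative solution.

1984

Write x = 4 + 99·k. Then 99·k ≡ 6 − 4 ≡ 2 (mod 23).
Need 99⁻¹ mod 23. Extended Euclid on (23, 7):
23 = 3×7 + 2
7 = 3×2 + 1
2 = 2×1 + 0
Back-substitute:
1 = 7 − 3·2
1 = −3·23 + 10·7
99⁻¹ ≡ 10 (mod 23), so k ≡ 10·2 ≡ 20 (mod 23).
x = 4 + 99·20 = 1984.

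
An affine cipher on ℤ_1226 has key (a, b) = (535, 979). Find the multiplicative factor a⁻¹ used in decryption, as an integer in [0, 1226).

gcd(1226, 535) by repeated division:
1226 = 2·535 + 156
535 = 3·156 + 67
156 = 2·67 + 22
67 = 3·22 + 1
22 = 22·1 + 0
gcd = 1, so the inverse exists. Back-substitute:
1 = 67 − 3·22
1 = −3·156 + 7·67
1 = 7·535 − 24·156
1 = −24·1226 + 55·535
So 535·55 ≡ 1 (mod 1226).

55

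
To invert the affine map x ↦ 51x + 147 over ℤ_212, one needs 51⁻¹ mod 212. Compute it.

Extended Euclidean algorithm:
212 = 4*51 + 8
51 = 6*8 + 3
8 = 2*3 + 2
3 = 1*2 + 1
2 = 2*1 + 0
Since gcd(51, 212) = 1, back-substitute to write 1 as a combination:
1 = 3 − 2
1 = −8 + 3·3
1 = 3·51 − 19·8
1 = −19·212 + 79·51
So 51·79 ≡ 1 (mod 212).

79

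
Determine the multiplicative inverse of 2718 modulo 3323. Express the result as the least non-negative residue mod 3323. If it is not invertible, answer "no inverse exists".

368

Apply the Euclidean algorithm to 3323 and 2718:
3323 = 1*2718 + 605
2718 = 4*605 + 298
605 = 2*298 + 9
298 = 33*9 + 1
9 = 9*1 + 0
Since gcd(2718, 3323) = 1, back-substitute to write 1 as a combination:
1 = 298 − 33·9
1 = −33·605 + 67·298
1 = 67·2718 − 301·605
1 = −301·3323 + 368·2718
So 2718·368 ≡ 1 (mod 3323).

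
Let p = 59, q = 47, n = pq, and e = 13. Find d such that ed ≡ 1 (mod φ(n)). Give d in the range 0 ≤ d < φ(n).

821

φ(n) = (p−1)(q−1) = 58·46 = 2668.
Need d with 13·d ≡ 1 (mod 2668). Apply the extended Euclidean algorithm:
2668 = 205×13 + 3
13 = 4×3 + 1
3 = 3×1 + 0
Back-substitute:
1 = 13 − 4·3
1 = −4·2668 + 821·13
So 13·821 ≡ 1 (mod 2668), hence d = 821.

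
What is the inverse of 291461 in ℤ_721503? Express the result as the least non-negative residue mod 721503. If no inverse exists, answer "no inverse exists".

339887

Run Euclid on (721503, 291461):
721503 = 2×291461 + 138581
291461 = 2×138581 + 14299
138581 = 9×14299 + 9890
14299 = 1×9890 + 4409
9890 = 2×4409 + 1072
4409 = 4×1072 + 121
1072 = 8×121 + 104
121 = 1×104 + 17
104 = 6×17 + 2
17 = 8×2 + 1
2 = 2×1 + 0
Since gcd(291461, 721503) = 1, back-substitute to write 1 as a combination:
1 = 17 − 8·2
1 = −8·104 + 49·17
1 = 49·121 − 57·104
1 = −57·1072 + 505·121
1 = 505·4409 − 2077·1072
1 = −2077·9890 + 4659·4409
1 = 4659·14299 − 6736·9890
1 = −6736·138581 + 65283·14299
1 = 65283·291461 − 137302·138581
1 = −137302·721503 + 339887·291461
So 291461·339887 ≡ 1 (mod 721503).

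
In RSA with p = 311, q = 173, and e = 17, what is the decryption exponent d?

6273

φ(n) = (p−1)(q−1) = 310·172 = 53320.
Need d with 17·d ≡ 1 (mod 53320). Apply the extended Euclidean algorithm:
53320 = 3136×17 + 8
17 = 2×8 + 1
8 = 8×1 + 0
Back-substitute:
1 = 17 − 2·8
1 = −2·53320 + 6273·17
So 17·6273 ≡ 1 (mod 53320), hence d = 6273.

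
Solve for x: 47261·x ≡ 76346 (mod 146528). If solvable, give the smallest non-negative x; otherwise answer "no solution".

First find gcd(47261, 146528):
146528 = 3·47261 + 4745
47261 = 9·4745 + 4556
4745 = 1·4556 + 189
4556 = 24·189 + 20
189 = 9·20 + 9
20 = 2·9 + 2
9 = 4·2 + 1
2 = 2·1 + 0
gcd = 1, so a unique solution mod 146528 exists.
Back-substitute for the Bézout coefficients:
1 = 9 − 4·2
1 = −4·20 + 9·9
1 = 9·189 − 85·20
1 = −85·4556 + 2049·189
1 = 2049·4745 − 2134·4556
1 = −2134·47261 + 21255·4745
1 = 21255·146528 − 65899·47261
So 47261·(-65899) ≡ 1 (mod 146528), giving 47261⁻¹ ≡ 80629.
x ≡ 47261⁻¹·76346 ≡ 80629·76346 ≡ 60354 (mod 146528).

60354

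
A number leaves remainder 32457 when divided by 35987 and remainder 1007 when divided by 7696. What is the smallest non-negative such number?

Write x = 32457 + 35987·k. Then 35987·k ≡ 1007 − 32457 ≡ 7030 (mod 7696).
Need 35987⁻¹ mod 7696. Extended Euclid on (7696, 5203):
7696 = 1*5203 + 2493
5203 = 2*2493 + 217
2493 = 11*217 + 106
217 = 2*106 + 5
106 = 21*5 + 1
5 = 5*1 + 0
Back-substitute:
1 = 106 − 21·5
1 = −21·217 + 43·106
1 = 43·2493 − 494·217
1 = −494·5203 + 1031·2493
1 = 1031·7696 − 1525·5203
35987⁻¹ ≡ 6171 (mod 7696), so k ≡ 6171·7030 ≡ 7474 (mod 7696).
x = 32457 + 35987·7474 = 268999295.

268999295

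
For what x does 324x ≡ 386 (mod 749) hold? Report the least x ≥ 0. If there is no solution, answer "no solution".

200

First find gcd(324, 749):
749 = 2×324 + 101
324 = 3×101 + 21
101 = 4×21 + 17
21 = 1×17 + 4
17 = 4×4 + 1
4 = 4×1 + 0
gcd = 1, so a unique solution mod 749 exists.
Back-substitute for the Bézout coefficients:
1 = 17 − 4·4
1 = −4·21 + 5·17
1 = 5·101 − 24·21
1 = −24·324 + 77·101
1 = 77·749 − 178·324
So 324·(-178) ≡ 1 (mod 749), giving 324⁻¹ ≡ 571.
x ≡ 324⁻¹·386 ≡ 571·386 ≡ 200 (mod 749).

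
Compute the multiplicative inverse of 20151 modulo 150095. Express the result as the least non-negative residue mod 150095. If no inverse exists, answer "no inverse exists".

Extended Euclidean algorithm:
150095 = 7·20151 + 9038
20151 = 2·9038 + 2075
9038 = 4·2075 + 738
2075 = 2·738 + 599
738 = 1·599 + 139
599 = 4·139 + 43
139 = 3·43 + 10
43 = 4·10 + 3
10 = 3·3 + 1
3 = 3·1 + 0
Since gcd(20151, 150095) = 1, back-substitute to write 1 as a combination:
1 = 10 − 3·3
1 = −3·43 + 13·10
1 = 13·139 − 42·43
1 = −42·599 + 181·139
1 = 181·738 − 223·599
1 = −223·2075 + 627·738
1 = 627·9038 − 2731·2075
1 = −2731·20151 + 6089·9038
1 = 6089·150095 − 45354·20151
Hence 20151⁻¹ ≡ -45354 ≡ 104741 (mod 150095).

104741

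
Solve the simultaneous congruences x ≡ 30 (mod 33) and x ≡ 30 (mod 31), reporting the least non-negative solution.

Write x = 30 + 33·k. Then 33·k ≡ 30 − 30 ≡ 0 (mod 31).
Need 33⁻¹ mod 31. Extended Euclid on (31, 2):
31 = 15·2 + 1
2 = 2·1 + 0
Back-substitute:
1 = 31 − 15·2
33⁻¹ ≡ 16 (mod 31), so k ≡ 16·0 ≡ 0 (mod 31).
x = 30 + 33·0 = 30.

30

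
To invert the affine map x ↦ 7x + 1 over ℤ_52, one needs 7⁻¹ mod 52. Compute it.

15

Apply the Euclidean algorithm to 52 and 7:
52 = 7·7 + 3
7 = 2·3 + 1
3 = 3·1 + 0
Since gcd(7, 52) = 1, back-substitute to write 1 as a combination:
1 = 7 − 2·3
1 = −2·52 + 15·7
So 7·15 ≡ 1 (mod 52).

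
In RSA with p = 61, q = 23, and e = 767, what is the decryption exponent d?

623

φ(n) = (p−1)(q−1) = 60·22 = 1320.
Need d with 767·d ≡ 1 (mod 1320). Apply the extended Euclidean algorithm:
1320 = 1·767 + 553
767 = 1·553 + 214
553 = 2·214 + 125
214 = 1·125 + 89
125 = 1·89 + 36
89 = 2·36 + 17
36 = 2·17 + 2
17 = 8·2 + 1
2 = 2·1 + 0
Back-substitute:
1 = 17 − 8·2
1 = −8·36 + 17·17
1 = 17·89 − 42·36
1 = −42·125 + 59·89
1 = 59·214 − 101·125
1 = −101·553 + 261·214
1 = 261·767 − 362·553
1 = −362·1320 + 623·767
So 767·623 ≡ 1 (mod 1320), hence d = 623.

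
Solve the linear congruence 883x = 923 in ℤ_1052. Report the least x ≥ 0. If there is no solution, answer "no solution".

First find gcd(883, 1052):
1052 = 1×883 + 169
883 = 5×169 + 38
169 = 4×38 + 17
38 = 2×17 + 4
17 = 4×4 + 1
4 = 4×1 + 0
gcd = 1, so a unique solution mod 1052 exists.
Back-substitute for the Bézout coefficients:
1 = 17 − 4·4
1 = −4·38 + 9·17
1 = 9·169 − 40·38
1 = −40·883 + 209·169
1 = 209·1052 − 249·883
So 883·(-249) ≡ 1 (mod 1052), giving 883⁻¹ ≡ 803.
x ≡ 883⁻¹·923 ≡ 803·923 ≡ 561 (mod 1052).

561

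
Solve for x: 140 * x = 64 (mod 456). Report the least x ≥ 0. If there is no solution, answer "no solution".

First find gcd(140, 456):
456 = 3·140 + 36
140 = 3·36 + 32
36 = 1·32 + 4
32 = 8·4 + 0
gcd = 4 and 4 | 64, so solutions exist. Divide through by 4: 35x ≡ 16 (mod 114).
Now find 35⁻¹ mod 114:
114 = 3×35 + 9
35 = 3×9 + 8
9 = 1×8 + 1
8 = 8×1 + 0
Back-substitute:
1 = 9 − 8
1 = −35 + 4·9
1 = 4·114 − 13·35
So 35·(-13) ≡ 1 (mod 114), i.e. 35⁻¹ ≡ 101.
Then x ≡ 101·16 ≡ 20 (mod 114); the smallest non-negative solution is x = 20.

20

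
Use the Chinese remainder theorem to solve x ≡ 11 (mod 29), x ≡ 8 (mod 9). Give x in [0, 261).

98

Write x = 11 + 29·k. Then 29·k ≡ 8 − 11 ≡ 6 (mod 9).
Need 29⁻¹ mod 9. Extended Euclid on (9, 2):
9 = 4×2 + 1
2 = 2×1 + 0
Back-substitute:
1 = 9 − 4·2
29⁻¹ ≡ 5 (mod 9), so k ≡ 5·6 ≡ 3 (mod 9).
x = 11 + 29·3 = 98.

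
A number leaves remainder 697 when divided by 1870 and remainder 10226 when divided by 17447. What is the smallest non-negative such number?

Write x = 697 + 1870·k. Then 1870·k ≡ 10226 − 697 ≡ 9529 (mod 17447).
Need 1870⁻¹ mod 17447. Extended Euclid on (17447, 1870):
17447 = 9×1870 + 617
1870 = 3×617 + 19
617 = 32×19 + 9
19 = 2×9 + 1
9 = 9×1 + 0
Back-substitute:
1 = 19 − 2·9
1 = −2·617 + 65·19
1 = 65·1870 − 197·617
1 = −197·17447 + 1838·1870
1870⁻¹ ≡ 1838 (mod 17447), so k ≡ 1838·9529 ≡ 14961 (mod 17447).
x = 697 + 1870·14961 = 27977767.

27977767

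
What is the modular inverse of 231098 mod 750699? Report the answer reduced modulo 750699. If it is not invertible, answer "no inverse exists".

Run Euclid on (750699, 231098):
750699 = 3×231098 + 57405
231098 = 4×57405 + 1478
57405 = 38×1478 + 1241
1478 = 1×1241 + 237
1241 = 5×237 + 56
237 = 4×56 + 13
56 = 4×13 + 4
13 = 3×4 + 1
4 = 4×1 + 0
The gcd is 1. Working backward:
1 = 13 − 3·4
1 = −3·56 + 13·13
1 = 13·237 − 55·56
1 = −55·1241 + 288·237
1 = 288·1478 − 343·1241
1 = −343·57405 + 13322·1478
1 = 13322·231098 − 53631·57405
1 = −53631·750699 + 174215·231098
So 231098·174215 ≡ 1 (mod 750699).

174215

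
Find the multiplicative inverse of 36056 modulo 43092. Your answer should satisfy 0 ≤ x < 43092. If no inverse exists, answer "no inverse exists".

Euclidean algorithm on 43092, 36056:
43092 = 1×36056 + 7036
36056 = 5×7036 + 876
7036 = 8×876 + 28
876 = 31×28 + 8
28 = 3×8 + 4
8 = 2×4 + 0
gcd(36056, 43092) = 4 ≠ 1, so 36056 has no multiplicative inverse modulo 43092.

no inverse exists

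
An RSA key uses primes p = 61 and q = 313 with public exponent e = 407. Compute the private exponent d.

9383

φ(n) = (p−1)(q−1) = 60·312 = 18720.
Need d with 407·d ≡ 1 (mod 18720). Apply the extended Euclidean algorithm:
18720 = 45×407 + 405
407 = 1×405 + 2
405 = 202×2 + 1
2 = 2×1 + 0
Back-substitute:
1 = 405 − 202·2
1 = −202·407 + 203·405
1 = 203·18720 − 9337·407
So 407·(-9337) ≡ 1 (mod 18720), hence d ≡ -9337 ≡ 9383 (mod 18720).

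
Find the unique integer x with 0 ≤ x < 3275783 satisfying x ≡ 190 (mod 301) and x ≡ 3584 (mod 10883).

2702568

Write x = 190 + 301·k. Then 301·k ≡ 3584 − 190 ≡ 3394 (mod 10883).
Need 301⁻¹ mod 10883. Extended Euclid on (10883, 301):
10883 = 36×301 + 47
301 = 6×47 + 19
47 = 2×19 + 9
19 = 2×9 + 1
9 = 9×1 + 0
Back-substitute:
1 = 19 − 2·9
1 = −2·47 + 5·19
1 = 5·301 − 32·47
1 = −32·10883 + 1157·301
301⁻¹ ≡ 1157 (mod 10883), so k ≡ 1157·3394 ≡ 8978 (mod 10883).
x = 190 + 301·8978 = 2702568.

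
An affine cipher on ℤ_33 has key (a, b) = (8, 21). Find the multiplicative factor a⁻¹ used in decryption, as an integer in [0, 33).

Apply the Euclidean algorithm to 33 and 8:
33 = 4*8 + 1
8 = 8*1 + 0
The gcd is 1. Working backward:
1 = 33 − 4·8
Thus 8·(-4) ≡ 1 (mod 33); reducing, -4 mod 33 = 29.

29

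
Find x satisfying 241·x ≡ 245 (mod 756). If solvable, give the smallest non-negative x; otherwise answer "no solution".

First find gcd(241, 756):
756 = 3*241 + 33
241 = 7*33 + 10
33 = 3*10 + 3
10 = 3*3 + 1
3 = 3*1 + 0
gcd = 1, so a unique solution mod 756 exists.
Back-substitute for the Bézout coefficients:
1 = 10 − 3·3
1 = −3·33 + 10·10
1 = 10·241 − 73·33
1 = −73·756 + 229·241
So 241·(229) ≡ 1 (mod 756), giving 241⁻¹ ≡ 229.
x ≡ 241⁻¹·245 ≡ 229·245 ≡ 161 (mod 756).

161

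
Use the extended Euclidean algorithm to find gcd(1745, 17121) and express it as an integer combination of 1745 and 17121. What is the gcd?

Euclidean algorithm:
17121 = 9×1745 + 1416
1745 = 1×1416 + 329
1416 = 4×329 + 100
329 = 3×100 + 29
100 = 3×29 + 13
29 = 2×13 + 3
13 = 4×3 + 1
3 = 3×1 + 0
gcd(1745, 17121) = 1.
Working backward:
1 = 13 − 4·3
1 = −4·29 + 9·13
1 = 9·100 − 31·29
1 = −31·329 + 102·100
1 = 102·1416 − 439·329
1 = −439·1745 + 541·1416
1 = 541·17121 − 5308·1745
So 1 = (541)·17121 + (-5308)·1745.

1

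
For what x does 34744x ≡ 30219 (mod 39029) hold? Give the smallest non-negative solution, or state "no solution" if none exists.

2689

First find gcd(34744, 39029):
39029 = 1·34744 + 4285
34744 = 8·4285 + 464
4285 = 9·464 + 109
464 = 4·109 + 28
109 = 3·28 + 25
28 = 1·25 + 3
25 = 8·3 + 1
3 = 3·1 + 0
gcd = 1, so a unique solution mod 39029 exists.
Back-substitute for the Bézout coefficients:
1 = 25 − 8·3
1 = −8·28 + 9·25
1 = 9·109 − 35·28
1 = −35·464 + 149·109
1 = 149·4285 − 1376·464
1 = −1376·34744 + 11157·4285
1 = 11157·39029 − 12533·34744
So 34744·(-12533) ≡ 1 (mod 39029), giving 34744⁻¹ ≡ 26496.
x ≡ 34744⁻¹·30219 ≡ 26496·30219 ≡ 2689 (mod 39029).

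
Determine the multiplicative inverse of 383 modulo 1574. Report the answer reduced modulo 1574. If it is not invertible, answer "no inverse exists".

637

Extended Euclidean algorithm:
1574 = 4×383 + 42
383 = 9×42 + 5
42 = 8×5 + 2
5 = 2×2 + 1
2 = 2×1 + 0
The gcd is 1. Working backward:
1 = 5 − 2·2
1 = −2·42 + 17·5
1 = 17·383 − 155·42
1 = −155·1574 + 637·383
So 383·637 ≡ 1 (mod 1574).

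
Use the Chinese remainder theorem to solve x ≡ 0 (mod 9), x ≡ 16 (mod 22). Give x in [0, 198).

Write x = 0 + 9·k. Then 9·k ≡ 16 − 0 ≡ 16 (mod 22).
Need 9⁻¹ mod 22. Extended Euclid on (22, 9):
22 = 2·9 + 4
9 = 2·4 + 1
4 = 4·1 + 0
Back-substitute:
1 = 9 − 2·4
1 = −2·22 + 5·9
9⁻¹ ≡ 5 (mod 22), so k ≡ 5·16 ≡ 14 (mod 22).
x = 0 + 9·14 = 126.

126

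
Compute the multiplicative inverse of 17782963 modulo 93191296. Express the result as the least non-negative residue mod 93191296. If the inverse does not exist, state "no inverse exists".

Euclidean algorithm on 93191296, 17782963:
93191296 = 5×17782963 + 4276481
17782963 = 4×4276481 + 677039
4276481 = 6×677039 + 214247
677039 = 3×214247 + 34298
214247 = 6×34298 + 8459
34298 = 4×8459 + 462
8459 = 18×462 + 143
462 = 3×143 + 33
143 = 4×33 + 11
33 = 3×11 + 0
The gcd is 11, not 1, hence no inverse exists.

no inverse exists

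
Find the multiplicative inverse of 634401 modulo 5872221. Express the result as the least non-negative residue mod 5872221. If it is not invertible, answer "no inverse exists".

no inverse exists

Compute gcd(634401, 5872221):
5872221 = 9·634401 + 162612
634401 = 3·162612 + 146565
162612 = 1·146565 + 16047
146565 = 9·16047 + 2142
16047 = 7·2142 + 1053
2142 = 2·1053 + 36
1053 = 29·36 + 9
36 = 4·9 + 0
gcd(634401, 5872221) = 9 ≠ 1, so 634401 has no multiplicative inverse modulo 5872221.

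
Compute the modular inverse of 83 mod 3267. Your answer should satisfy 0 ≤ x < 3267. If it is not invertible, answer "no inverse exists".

Apply the Euclidean algorithm to 3267 and 83:
3267 = 39·83 + 30
83 = 2·30 + 23
30 = 1·23 + 7
23 = 3·7 + 2
7 = 3·2 + 1
2 = 2·1 + 0
gcd = 1, so the inverse exists. Back-substitute:
1 = 7 − 3·2
1 = −3·23 + 10·7
1 = 10·30 − 13·23
1 = −13·83 + 36·30
1 = 36·3267 − 1417·83
Hence 83⁻¹ ≡ -1417 ≡ 1850 (mod 3267).

1850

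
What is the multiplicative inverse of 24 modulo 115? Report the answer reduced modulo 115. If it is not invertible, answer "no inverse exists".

Run Euclid on (115, 24):
115 = 4·24 + 19
24 = 1·19 + 5
19 = 3·5 + 4
5 = 1·4 + 1
4 = 4·1 + 0
The gcd is 1. Working backward:
1 = 5 − 4
1 = −19 + 4·5
1 = 4·24 − 5·19
1 = −5·115 + 24·24
So 24·24 ≡ 1 (mod 115).

24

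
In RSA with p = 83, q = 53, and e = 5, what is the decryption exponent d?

φ(n) = (p−1)(q−1) = 82·52 = 4264.
Need d with 5·d ≡ 1 (mod 4264). Apply the extended Euclidean algorithm:
4264 = 852*5 + 4
5 = 1*4 + 1
4 = 4*1 + 0
Back-substitute:
1 = 5 − 4
1 = −4264 + 853·5
So 5·853 ≡ 1 (mod 4264), hence d = 853.

853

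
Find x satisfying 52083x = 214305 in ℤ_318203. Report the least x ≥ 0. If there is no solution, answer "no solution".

First find gcd(52083, 318203):
318203 = 6*52083 + 5705
52083 = 9*5705 + 738
5705 = 7*738 + 539
738 = 1*539 + 199
539 = 2*199 + 141
199 = 1*141 + 58
141 = 2*58 + 25
58 = 2*25 + 8
25 = 3*8 + 1
8 = 8*1 + 0
gcd = 1, so a unique solution mod 318203 exists.
Back-substitute for the Bézout coefficients:
1 = 25 − 3·8
1 = −3·58 + 7·25
1 = 7·141 − 17·58
1 = −17·199 + 24·141
1 = 24·539 − 65·199
1 = −65·738 + 89·539
1 = 89·5705 − 688·738
1 = −688·52083 + 6281·5705
1 = 6281·318203 − 38374·52083
So 52083·(-38374) ≡ 1 (mod 318203), giving 52083⁻¹ ≡ 279829.
x ≡ 52083⁻¹·214305 ≡ 279829·214305 ≡ 216465 (mod 318203).

216465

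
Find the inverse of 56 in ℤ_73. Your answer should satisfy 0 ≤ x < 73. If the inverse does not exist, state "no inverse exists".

Extended Euclidean algorithm:
73 = 1×56 + 17
56 = 3×17 + 5
17 = 3×5 + 2
5 = 2×2 + 1
2 = 2×1 + 0
The gcd is 1. Working backward:
1 = 5 − 2·2
1 = −2·17 + 7·5
1 = 7·56 − 23·17
1 = −23·73 + 30·56
So 56·30 ≡ 1 (mod 73).

30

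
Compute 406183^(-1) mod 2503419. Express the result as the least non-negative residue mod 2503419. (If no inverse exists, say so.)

1728775

Extended Euclidean algorithm:
2503419 = 6×406183 + 66321
406183 = 6×66321 + 8257
66321 = 8×8257 + 265
8257 = 31×265 + 42
265 = 6×42 + 13
42 = 3×13 + 3
13 = 4×3 + 1
3 = 3×1 + 0
Since gcd(406183, 2503419) = 1, back-substitute to write 1 as a combination:
1 = 13 − 4·3
1 = −4·42 + 13·13
1 = 13·265 − 82·42
1 = −82·8257 + 2555·265
1 = 2555·66321 − 20522·8257
1 = −20522·406183 + 125687·66321
1 = 125687·2503419 − 774644·406183
Hence 406183⁻¹ ≡ -774644 ≡ 1728775 (mod 2503419).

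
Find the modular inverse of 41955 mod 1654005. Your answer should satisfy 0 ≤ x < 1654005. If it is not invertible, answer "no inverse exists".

no inverse exists

Compute gcd(41955, 1654005):
1654005 = 39·41955 + 17760
41955 = 2·17760 + 6435
17760 = 2·6435 + 4890
6435 = 1·4890 + 1545
4890 = 3·1545 + 255
1545 = 6·255 + 15
255 = 17·15 + 0
Since gcd = 15 > 1, 41955 is not a unit mod 1654005.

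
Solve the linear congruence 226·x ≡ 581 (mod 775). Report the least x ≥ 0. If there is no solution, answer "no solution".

First find gcd(226, 775):
775 = 3×226 + 97
226 = 2×97 + 32
97 = 3×32 + 1
32 = 32×1 + 0
gcd = 1, so a unique solution mod 775 exists.
Back-substitute for the Bézout coefficients:
1 = 97 − 3·32
1 = −3·226 + 7·97
1 = 7·775 − 24·226
So 226·(-24) ≡ 1 (mod 775), giving 226⁻¹ ≡ 751.
x ≡ 226⁻¹·581 ≡ 751·581 ≡ 6 (mod 775).

6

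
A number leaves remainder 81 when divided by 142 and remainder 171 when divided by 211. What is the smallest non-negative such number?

24647

Write x = 81 + 142·k. Then 142·k ≡ 171 − 81 ≡ 90 (mod 211).
Need 142⁻¹ mod 211. Extended Euclid on (211, 142):
211 = 1·142 + 69
142 = 2·69 + 4
69 = 17·4 + 1
4 = 4·1 + 0
Back-substitute:
1 = 69 − 17·4
1 = −17·142 + 35·69
1 = 35·211 − 52·142
142⁻¹ ≡ 159 (mod 211), so k ≡ 159·90 ≡ 173 (mod 211).
x = 81 + 142·173 = 24647.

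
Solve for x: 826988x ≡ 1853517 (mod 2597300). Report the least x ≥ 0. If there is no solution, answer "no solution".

gcd(826988, 2597300):
2597300 = 3·826988 + 116336
826988 = 7·116336 + 12636
116336 = 9·12636 + 2612
12636 = 4·2612 + 2188
2612 = 1·2188 + 424
2188 = 5·424 + 68
424 = 6·68 + 16
68 = 4·16 + 4
16 = 4·4 + 0
gcd = 4, but 4 ∤ 1853517, so the congruence has no solution.

no solution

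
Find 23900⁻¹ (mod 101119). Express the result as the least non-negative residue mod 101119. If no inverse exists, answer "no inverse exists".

55937

Apply the Euclidean algorithm to 101119 and 23900:
101119 = 4*23900 + 5519
23900 = 4*5519 + 1824
5519 = 3*1824 + 47
1824 = 38*47 + 38
47 = 1*38 + 9
38 = 4*9 + 2
9 = 4*2 + 1
2 = 2*1 + 0
Since gcd(23900, 101119) = 1, back-substitute to write 1 as a combination:
1 = 9 − 4·2
1 = −4·38 + 17·9
1 = 17·47 − 21·38
1 = −21·1824 + 815·47
1 = 815·5519 − 2466·1824
1 = −2466·23900 + 10679·5519
1 = 10679·101119 − 45182·23900
So 23900·(-45182) ≡ 1 (mod 101119), and -45182 ≡ 55937 (mod 101119).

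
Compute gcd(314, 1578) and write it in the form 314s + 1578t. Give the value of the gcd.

Repeated division:
1578 = 5·314 + 8
314 = 39·8 + 2
8 = 4·2 + 0
gcd(314, 1578) = 2.
Back-substituting:
2 = 314 − 39·8
2 = −39·1578 + 196·314
So 2 = (-39)·1578 + (196)·314.

2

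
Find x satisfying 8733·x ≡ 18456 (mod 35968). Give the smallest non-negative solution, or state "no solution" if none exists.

13816

First find gcd(8733, 35968):
35968 = 4×8733 + 1036
8733 = 8×1036 + 445
1036 = 2×445 + 146
445 = 3×146 + 7
146 = 20×7 + 6
7 = 1×6 + 1
6 = 6×1 + 0
gcd = 1, so a unique solution mod 35968 exists.
Back-substitute for the Bézout coefficients:
1 = 7 − 6
1 = −146 + 21·7
1 = 21·445 − 64·146
1 = −64·1036 + 149·445
1 = 149·8733 − 1256·1036
1 = −1256·35968 + 5173·8733
So 8733·(5173) ≡ 1 (mod 35968), giving 8733⁻¹ ≡ 5173.
x ≡ 8733⁻¹·18456 ≡ 5173·18456 ≡ 13816 (mod 35968).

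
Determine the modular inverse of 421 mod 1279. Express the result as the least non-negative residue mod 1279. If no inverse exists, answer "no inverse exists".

1039

Extended Euclidean algorithm:
1279 = 3×421 + 16
421 = 26×16 + 5
16 = 3×5 + 1
5 = 5×1 + 0
The gcd is 1. Working backward:
1 = 16 − 3·5
1 = −3·421 + 79·16
1 = 79·1279 − 240·421
Hence 421⁻¹ ≡ -240 ≡ 1039 (mod 1279).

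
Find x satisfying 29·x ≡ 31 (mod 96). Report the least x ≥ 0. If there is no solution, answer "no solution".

11

First find gcd(29, 96):
96 = 3·29 + 9
29 = 3·9 + 2
9 = 4·2 + 1
2 = 2·1 + 0
gcd = 1, so a unique solution mod 96 exists.
Back-substitute for the Bézout coefficients:
1 = 9 − 4·2
1 = −4·29 + 13·9
1 = 13·96 − 43·29
So 29·(-43) ≡ 1 (mod 96), giving 29⁻¹ ≡ 53.
x ≡ 29⁻¹·31 ≡ 53·31 ≡ 11 (mod 96).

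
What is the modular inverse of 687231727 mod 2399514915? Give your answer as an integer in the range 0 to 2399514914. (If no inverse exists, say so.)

Compute gcd(687231727, 2399514915):
2399514915 = 3×687231727 + 337819734
687231727 = 2×337819734 + 11592259
337819734 = 29×11592259 + 1644223
11592259 = 7×1644223 + 82698
1644223 = 19×82698 + 72961
82698 = 1×72961 + 9737
72961 = 7×9737 + 4802
9737 = 2×4802 + 133
4802 = 36×133 + 14
133 = 9×14 + 7
14 = 2×7 + 0
Since gcd = 7 > 1, 687231727 is not a unit mod 2399514915.

no inverse exists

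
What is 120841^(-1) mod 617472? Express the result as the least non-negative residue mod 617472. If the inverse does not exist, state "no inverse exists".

gcd(617472, 120841) by repeated division:
617472 = 5*120841 + 13267
120841 = 9*13267 + 1438
13267 = 9*1438 + 325
1438 = 4*325 + 138
325 = 2*138 + 49
138 = 2*49 + 40
49 = 1*40 + 9
40 = 4*9 + 4
9 = 2*4 + 1
4 = 4*1 + 0
Since gcd(120841, 617472) = 1, back-substitute to write 1 as a combination:
1 = 9 − 2·4
1 = −2·40 + 9·9
1 = 9·49 − 11·40
1 = −11·138 + 31·49
1 = 31·325 − 73·138
1 = −73·1438 + 323·325
1 = 323·13267 − 2980·1438
1 = −2980·120841 + 27143·13267
1 = 27143·617472 − 138695·120841
So 120841·(-138695) ≡ 1 (mod 617472), and -138695 ≡ 478777 (mod 617472).

478777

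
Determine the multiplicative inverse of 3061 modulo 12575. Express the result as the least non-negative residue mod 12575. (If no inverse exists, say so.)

4141

gcd(12575, 3061) by repeated division:
12575 = 4·3061 + 331
3061 = 9·331 + 82
331 = 4·82 + 3
82 = 27·3 + 1
3 = 3·1 + 0
gcd = 1, so the inverse exists. Back-substitute:
1 = 82 − 27·3
1 = −27·331 + 109·82
1 = 109·3061 − 1008·331
1 = −1008·12575 + 4141·3061
So 3061·4141 ≡ 1 (mod 12575).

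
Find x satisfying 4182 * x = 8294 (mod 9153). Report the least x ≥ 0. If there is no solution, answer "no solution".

gcd(4182, 9153):
9153 = 2×4182 + 789
4182 = 5×789 + 237
789 = 3×237 + 78
237 = 3×78 + 3
78 = 26×3 + 0
gcd = 3, but 3 ∤ 8294, so the congruence has no solution.

no solution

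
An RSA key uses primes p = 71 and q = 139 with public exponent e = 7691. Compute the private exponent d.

φ(n) = (p−1)(q−1) = 70·138 = 9660.
Need d with 7691·d ≡ 1 (mod 9660). Apply the extended Euclidean algorithm:
9660 = 1×7691 + 1969
7691 = 3×1969 + 1784
1969 = 1×1784 + 185
1784 = 9×185 + 119
185 = 1×119 + 66
119 = 1×66 + 53
66 = 1×53 + 13
53 = 4×13 + 1
13 = 13×1 + 0
Back-substitute:
1 = 53 − 4·13
1 = −4·66 + 5·53
1 = 5·119 − 9·66
1 = −9·185 + 14·119
1 = 14·1784 − 135·185
1 = −135·1969 + 149·1784
1 = 149·7691 − 582·1969
1 = −582·9660 + 731·7691
So 7691·731 ≡ 1 (mod 9660), hence d = 731.

731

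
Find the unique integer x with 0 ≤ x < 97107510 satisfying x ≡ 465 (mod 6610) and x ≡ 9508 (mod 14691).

Write x = 465 + 6610·k. Then 6610·k ≡ 9508 − 465 ≡ 9043 (mod 14691).
Need 6610⁻¹ mod 14691. Extended Euclid on (14691, 6610):
14691 = 2×6610 + 1471
6610 = 4×1471 + 726
1471 = 2×726 + 19
726 = 38×19 + 4
19 = 4×4 + 3
4 = 1×3 + 1
3 = 3×1 + 0
Back-substitute:
1 = 4 − 3
1 = −19 + 5·4
1 = 5·726 − 191·19
1 = −191·1471 + 387·726
1 = 387·6610 − 1739·1471
1 = −1739·14691 + 3865·6610
6610⁻¹ ≡ 3865 (mod 14691), so k ≡ 3865·9043 ≡ 1306 (mod 14691).
x = 465 + 6610·1306 = 8633125.

8633125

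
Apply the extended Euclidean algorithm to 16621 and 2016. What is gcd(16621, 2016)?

Euclidean algorithm:
16621 = 8*2016 + 493
2016 = 4*493 + 44
493 = 11*44 + 9
44 = 4*9 + 8
9 = 1*8 + 1
8 = 8*1 + 0
gcd(16621, 2016) = 1.
Working backward:
1 = 9 − 8
1 = −44 + 5·9
1 = 5·493 − 56·44
1 = −56·2016 + 229·493
1 = 229·16621 − 1888·2016
So 1 = (229)·16621 + (-1888)·2016.

1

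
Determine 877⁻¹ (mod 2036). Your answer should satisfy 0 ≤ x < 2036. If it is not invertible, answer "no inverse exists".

Extended Euclidean algorithm:
2036 = 2×877 + 282
877 = 3×282 + 31
282 = 9×31 + 3
31 = 10×3 + 1
3 = 3×1 + 0
Since gcd(877, 2036) = 1, back-substitute to write 1 as a combination:
1 = 31 − 10·3
1 = −10·282 + 91·31
1 = 91·877 − 283·282
1 = −283·2036 + 657·877
So 877·657 ≡ 1 (mod 2036).

657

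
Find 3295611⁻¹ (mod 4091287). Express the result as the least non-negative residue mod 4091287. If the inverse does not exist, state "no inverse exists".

2899307

Extended Euclidean algorithm:
4091287 = 1·3295611 + 795676
3295611 = 4·795676 + 112907
795676 = 7·112907 + 5327
112907 = 21·5327 + 1040
5327 = 5·1040 + 127
1040 = 8·127 + 24
127 = 5·24 + 7
24 = 3·7 + 3
7 = 2·3 + 1
3 = 3·1 + 0
gcd = 1, so the inverse exists. Back-substitute:
1 = 7 − 2·3
1 = −2·24 + 7·7
1 = 7·127 − 37·24
1 = −37·1040 + 303·127
1 = 303·5327 − 1552·1040
1 = −1552·112907 + 32895·5327
1 = 32895·795676 − 231817·112907
1 = −231817·3295611 + 960163·795676
1 = 960163·4091287 − 1191980·3295611
Thus 3295611·(-1191980) ≡ 1 (mod 4091287); reducing, -1191980 mod 4091287 = 2899307.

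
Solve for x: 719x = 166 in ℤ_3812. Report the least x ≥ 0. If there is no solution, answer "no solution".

2842

First find gcd(719, 3812):
3812 = 5*719 + 217
719 = 3*217 + 68
217 = 3*68 + 13
68 = 5*13 + 3
13 = 4*3 + 1
3 = 3*1 + 0
gcd = 1, so a unique solution mod 3812 exists.
Back-substitute for the Bézout coefficients:
1 = 13 − 4·3
1 = −4·68 + 21·13
1 = 21·217 − 67·68
1 = −67·719 + 222·217
1 = 222·3812 − 1177·719
So 719·(-1177) ≡ 1 (mod 3812), giving 719⁻¹ ≡ 2635.
x ≡ 719⁻¹·166 ≡ 2635·166 ≡ 2842 (mod 3812).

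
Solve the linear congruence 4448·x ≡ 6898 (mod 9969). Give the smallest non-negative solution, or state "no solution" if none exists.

First find gcd(4448, 9969):
9969 = 2×4448 + 1073
4448 = 4×1073 + 156
1073 = 6×156 + 137
156 = 1×137 + 19
137 = 7×19 + 4
19 = 4×4 + 3
4 = 1×3 + 1
3 = 3×1 + 0
gcd = 1, so a unique solution mod 9969 exists.
Back-substitute for the Bézout coefficients:
1 = 4 − 3
1 = −19 + 5·4
1 = 5·137 − 36·19
1 = −36·156 + 41·137
1 = 41·1073 − 282·156
1 = −282·4448 + 1169·1073
1 = 1169·9969 − 2620·4448
So 4448·(-2620) ≡ 1 (mod 9969), giving 4448⁻¹ ≡ 7349.
x ≡ 4448⁻¹·6898 ≡ 7349·6898 ≡ 1037 (mod 9969).

1037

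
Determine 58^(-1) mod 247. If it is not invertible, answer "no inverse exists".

gcd(247, 58) by repeated division:
247 = 4×58 + 15
58 = 3×15 + 13
15 = 1×13 + 2
13 = 6×2 + 1
2 = 2×1 + 0
Since gcd(58, 247) = 1, back-substitute to write 1 as a combination:
1 = 13 − 6·2
1 = −6·15 + 7·13
1 = 7·58 − 27·15
1 = −27·247 + 115·58
So 58·115 ≡ 1 (mod 247).

115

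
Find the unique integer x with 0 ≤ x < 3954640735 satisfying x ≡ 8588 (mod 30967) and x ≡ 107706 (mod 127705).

1132595646

Write x = 8588 + 30967·k. Then 30967·k ≡ 107706 − 8588 ≡ 99118 (mod 127705).
Need 30967⁻¹ mod 127705. Extended Euclid on (127705, 30967):
127705 = 4*30967 + 3837
30967 = 8*3837 + 271
3837 = 14*271 + 43
271 = 6*43 + 13
43 = 3*13 + 4
13 = 3*4 + 1
4 = 4*1 + 0
Back-substitute:
1 = 13 − 3·4
1 = −3·43 + 10·13
1 = 10·271 − 63·43
1 = −63·3837 + 892·271
1 = 892·30967 − 7199·3837
1 = −7199·127705 + 29688·30967
30967⁻¹ ≡ 29688 (mod 127705), so k ≡ 29688·99118 ≡ 36574 (mod 127705).
x = 8588 + 30967·36574 = 1132595646.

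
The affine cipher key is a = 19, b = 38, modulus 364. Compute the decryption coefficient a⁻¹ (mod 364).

115

Apply the Euclidean algorithm to 364 and 19:
364 = 19×19 + 3
19 = 6×3 + 1
3 = 3×1 + 0
gcd = 1, so the inverse exists. Back-substitute:
1 = 19 − 6·3
1 = −6·364 + 115·19
So 19·115 ≡ 1 (mod 364).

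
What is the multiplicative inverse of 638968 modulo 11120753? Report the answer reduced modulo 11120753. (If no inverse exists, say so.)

4854095

Extended Euclidean algorithm:
11120753 = 17·638968 + 258297
638968 = 2·258297 + 122374
258297 = 2·122374 + 13549
122374 = 9·13549 + 433
13549 = 31·433 + 126
433 = 3·126 + 55
126 = 2·55 + 16
55 = 3·16 + 7
16 = 2·7 + 2
7 = 3·2 + 1
2 = 2·1 + 0
The gcd is 1. Working backward:
1 = 7 − 3·2
1 = −3·16 + 7·7
1 = 7·55 − 24·16
1 = −24·126 + 55·55
1 = 55·433 − 189·126
1 = −189·13549 + 5914·433
1 = 5914·122374 − 53415·13549
1 = −53415·258297 + 112744·122374
1 = 112744·638968 − 278903·258297
1 = −278903·11120753 + 4854095·638968
So 638968·4854095 ≡ 1 (mod 11120753).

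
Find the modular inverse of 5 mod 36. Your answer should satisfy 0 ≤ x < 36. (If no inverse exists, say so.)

Extended Euclidean algorithm:
36 = 7·5 + 1
5 = 5·1 + 0
Since gcd(5, 36) = 1, back-substitute to write 1 as a combination:
1 = 36 − 7·5
Thus 5·(-7) ≡ 1 (mod 36); reducing, -7 mod 36 = 29.

29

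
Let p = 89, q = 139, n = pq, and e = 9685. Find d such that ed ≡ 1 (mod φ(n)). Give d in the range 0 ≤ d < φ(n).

φ(n) = (p−1)(q−1) = 88·138 = 12144.
Need d with 9685·d ≡ 1 (mod 12144). Apply the extended Euclidean algorithm:
12144 = 1*9685 + 2459
9685 = 3*2459 + 2308
2459 = 1*2308 + 151
2308 = 15*151 + 43
151 = 3*43 + 22
43 = 1*22 + 21
22 = 1*21 + 1
21 = 21*1 + 0
Back-substitute:
1 = 22 − 21
1 = −43 + 2·22
1 = 2·151 − 7·43
1 = −7·2308 + 107·151
1 = 107·2459 − 114·2308
1 = −114·9685 + 449·2459
1 = 449·12144 − 563·9685
So 9685·(-563) ≡ 1 (mod 12144), hence d ≡ -563 ≡ 11581 (mod 12144).

11581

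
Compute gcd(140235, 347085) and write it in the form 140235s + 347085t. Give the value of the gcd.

Apply Euclid's algorithm to 347085 and 140235:
347085 = 2×140235 + 66615
140235 = 2×66615 + 7005
66615 = 9×7005 + 3570
7005 = 1×3570 + 3435
3570 = 1×3435 + 135
3435 = 25×135 + 60
135 = 2×60 + 15
60 = 4×15 + 0
gcd(140235, 347085) = 15.
Working backward:
15 = 135 − 2·60
15 = −2·3435 + 51·135
15 = 51·3570 − 53·3435
15 = −53·7005 + 104·3570
15 = 104·66615 − 989·7005
15 = −989·140235 + 2082·66615
15 = 2082·347085 − 5153·140235
So 15 = (2082)·347085 + (-5153)·140235.

15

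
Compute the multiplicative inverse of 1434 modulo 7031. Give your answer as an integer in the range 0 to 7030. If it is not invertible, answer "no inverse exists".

Run Euclid on (7031, 1434):
7031 = 4*1434 + 1295
1434 = 1*1295 + 139
1295 = 9*139 + 44
139 = 3*44 + 7
44 = 6*7 + 2
7 = 3*2 + 1
2 = 2*1 + 0
The gcd is 1. Working backward:
1 = 7 − 3·2
1 = −3·44 + 19·7
1 = 19·139 − 60·44
1 = −60·1295 + 559·139
1 = 559·1434 − 619·1295
1 = −619·7031 + 3035·1434
So 1434·3035 ≡ 1 (mod 7031).

3035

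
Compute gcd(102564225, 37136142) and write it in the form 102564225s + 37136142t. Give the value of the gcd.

Euclidean algorithm:
102564225 = 2·37136142 + 28291941
37136142 = 1·28291941 + 8844201
28291941 = 3·8844201 + 1759338
8844201 = 5·1759338 + 47511
1759338 = 37·47511 + 1431
47511 = 33·1431 + 288
1431 = 4·288 + 279
288 = 1·279 + 9
279 = 31·9 + 0
gcd(102564225, 37136142) = 9.
Express as a combination:
9 = 288 − 279
9 = −1431 + 5·288
9 = 5·47511 − 166·1431
9 = −166·1759338 + 6147·47511
9 = 6147·8844201 − 30901·1759338
9 = −30901·28291941 + 98850·8844201
9 = 98850·37136142 − 129751·28291941
9 = −129751·102564225 + 358352·37136142
So 9 = (-129751)·102564225 + (358352)·37136142.

9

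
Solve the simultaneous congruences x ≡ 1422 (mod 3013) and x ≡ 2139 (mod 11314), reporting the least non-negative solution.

Write x = 1422 + 3013·k. Then 3013·k ≡ 2139 − 1422 ≡ 717 (mod 11314).
Need 3013⁻¹ mod 11314. Extended Euclid on (11314, 3013):
11314 = 3·3013 + 2275
3013 = 1·2275 + 738
2275 = 3·738 + 61
738 = 12·61 + 6
61 = 10·6 + 1
6 = 6·1 + 0
Back-substitute:
1 = 61 − 10·6
1 = −10·738 + 121·61
1 = 121·2275 − 373·738
1 = −373·3013 + 494·2275
1 = 494·11314 − 1855·3013
3013⁻¹ ≡ 9459 (mod 11314), so k ≡ 9459·717 ≡ 5017 (mod 11314).
x = 1422 + 3013·5017 = 15117643.

15117643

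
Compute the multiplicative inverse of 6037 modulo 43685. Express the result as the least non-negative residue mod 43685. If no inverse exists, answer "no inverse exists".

Run Euclid on (43685, 6037):
43685 = 7·6037 + 1426
6037 = 4·1426 + 333
1426 = 4·333 + 94
333 = 3·94 + 51
94 = 1·51 + 43
51 = 1·43 + 8
43 = 5·8 + 3
8 = 2·3 + 2
3 = 1·2 + 1
2 = 2·1 + 0
gcd = 1, so the inverse exists. Back-substitute:
1 = 3 − 2
1 = −8 + 3·3
1 = 3·43 − 16·8
1 = −16·51 + 19·43
1 = 19·94 − 35·51
1 = −35·333 + 124·94
1 = 124·1426 − 531·333
1 = −531·6037 + 2248·1426
1 = 2248·43685 − 16267·6037
Thus 6037·(-16267) ≡ 1 (mod 43685); reducing, -16267 mod 43685 = 27418.

27418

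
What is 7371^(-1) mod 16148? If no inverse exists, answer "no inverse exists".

Run Euclid on (16148, 7371):
16148 = 2*7371 + 1406
7371 = 5*1406 + 341
1406 = 4*341 + 42
341 = 8*42 + 5
42 = 8*5 + 2
5 = 2*2 + 1
2 = 2*1 + 0
gcd = 1, so the inverse exists. Back-substitute:
1 = 5 − 2·2
1 = −2·42 + 17·5
1 = 17·341 − 138·42
1 = −138·1406 + 569·341
1 = 569·7371 − 2983·1406
1 = −2983·16148 + 6535·7371
So 7371·6535 ≡ 1 (mod 16148).

6535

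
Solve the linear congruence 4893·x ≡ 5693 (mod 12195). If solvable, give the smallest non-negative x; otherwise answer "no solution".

gcd(4893, 12195):
12195 = 2*4893 + 2409
4893 = 2*2409 + 75
2409 = 32*75 + 9
75 = 8*9 + 3
9 = 3*3 + 0
gcd = 3, but 3 ∤ 5693, so the congruence has no solution.

no solution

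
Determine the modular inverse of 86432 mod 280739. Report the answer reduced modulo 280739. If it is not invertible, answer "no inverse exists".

260747

Run Euclid on (280739, 86432):
280739 = 3×86432 + 21443
86432 = 4×21443 + 660
21443 = 32×660 + 323
660 = 2×323 + 14
323 = 23×14 + 1
14 = 14×1 + 0
Since gcd(86432, 280739) = 1, back-substitute to write 1 as a combination:
1 = 323 − 23·14
1 = −23·660 + 47·323
1 = 47·21443 − 1527·660
1 = −1527·86432 + 6155·21443
1 = 6155·280739 − 19992·86432
So 86432·(-19992) ≡ 1 (mod 280739), and -19992 ≡ 260747 (mod 280739).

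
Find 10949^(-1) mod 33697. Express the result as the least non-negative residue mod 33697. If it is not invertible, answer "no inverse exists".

gcd(33697, 10949) by repeated division:
33697 = 3·10949 + 850
10949 = 12·850 + 749
850 = 1·749 + 101
749 = 7·101 + 42
101 = 2·42 + 17
42 = 2·17 + 8
17 = 2·8 + 1
8 = 8·1 + 0
gcd = 1, so the inverse exists. Back-substitute:
1 = 17 − 2·8
1 = −2·42 + 5·17
1 = 5·101 − 12·42
1 = −12·749 + 89·101
1 = 89·850 − 101·749
1 = −101·10949 + 1301·850
1 = 1301·33697 − 4004·10949
Thus 10949·(-4004) ≡ 1 (mod 33697); reducing, -4004 mod 33697 = 29693.

29693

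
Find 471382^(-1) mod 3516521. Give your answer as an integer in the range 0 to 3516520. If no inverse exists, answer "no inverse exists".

3023958

Apply the Euclidean algorithm to 3516521 and 471382:
3516521 = 7*471382 + 216847
471382 = 2*216847 + 37688
216847 = 5*37688 + 28407
37688 = 1*28407 + 9281
28407 = 3*9281 + 564
9281 = 16*564 + 257
564 = 2*257 + 50
257 = 5*50 + 7
50 = 7*7 + 1
7 = 7*1 + 0
The gcd is 1. Working backward:
1 = 50 − 7·7
1 = −7·257 + 36·50
1 = 36·564 − 79·257
1 = −79·9281 + 1300·564
1 = 1300·28407 − 3979·9281
1 = −3979·37688 + 5279·28407
1 = 5279·216847 − 30374·37688
1 = −30374·471382 + 66027·216847
1 = 66027·3516521 − 492563·471382
Thus 471382·(-492563) ≡ 1 (mod 3516521); reducing, -492563 mod 3516521 = 3023958.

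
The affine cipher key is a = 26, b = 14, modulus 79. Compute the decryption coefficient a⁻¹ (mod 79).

gcd(79, 26) by repeated division:
79 = 3×26 + 1
26 = 26×1 + 0
Since gcd(26, 79) = 1, back-substitute to write 1 as a combination:
1 = 79 − 3·26
So 26·(-3) ≡ 1 (mod 79), and -3 ≡ 76 (mod 79).

76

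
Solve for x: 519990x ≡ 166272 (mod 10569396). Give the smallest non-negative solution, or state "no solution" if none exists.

First find gcd(519990, 10569396):
10569396 = 20*519990 + 169596
519990 = 3*169596 + 11202
169596 = 15*11202 + 1566
11202 = 7*1566 + 240
1566 = 6*240 + 126
240 = 1*126 + 114
126 = 1*114 + 12
114 = 9*12 + 6
12 = 2*6 + 0
gcd = 6 and 6 | 166272, so solutions exist. Divide through by 6: 86665x ≡ 27712 (mod 1761566).
Now find 86665⁻¹ mod 1761566:
1761566 = 20·86665 + 28266
86665 = 3·28266 + 1867
28266 = 15·1867 + 261
1867 = 7·261 + 40
261 = 6·40 + 21
40 = 1·21 + 19
21 = 1·19 + 2
19 = 9·2 + 1
2 = 2·1 + 0
Back-substitute:
1 = 19 − 9·2
1 = −9·21 + 10·19
1 = 10·40 − 19·21
1 = −19·261 + 124·40
1 = 124·1867 − 887·261
1 = −887·28266 + 13429·1867
1 = 13429·86665 − 41174·28266
1 = −41174·1761566 + 836909·86665
So 86665⁻¹ ≡ 836909 (mod 1761566).
Then x ≡ 836909·27712 ≡ 1405818 (mod 1761566); the smallest non-negative solution is x = 1405818.

1405818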